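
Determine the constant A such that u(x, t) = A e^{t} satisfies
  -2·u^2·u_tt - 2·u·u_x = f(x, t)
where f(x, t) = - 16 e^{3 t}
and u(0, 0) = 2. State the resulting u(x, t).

Substitute the ansatz u = A e^{t} into the left-hand side.
Derivatives of the ansatz:
  u_tt = A e^{t}
  u_x = 0
Term by term:
  -2·u^2·u_tt = - 2 A^{3} e^{3 t}
  -2·u·u_x = 0
So the left-hand side equals
  - 2 A^{3} e^{3 t}
This must equal f(x, t) = - 16 e^{3 t} identically.
Matching coefficients of the independent functions:
  [e^{3 t}]:  - 2 A^{3} = -16
Solving: A = 2.
Check against the point condition:
  u(0, 0) = 2  ⟹  A = 2  ✓
Hence u(x, t) = 2 e^{t}.

Answer: u(x, t) = 2 e^{t}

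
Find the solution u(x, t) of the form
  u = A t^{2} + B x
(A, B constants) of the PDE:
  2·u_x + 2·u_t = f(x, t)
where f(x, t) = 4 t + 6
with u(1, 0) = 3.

Substitute the ansatz u = A t^{2} + B x into the left-hand side.
Derivatives of the ansatz:
  u_x = B
  u_t = 2 A t
Term by term:
  2·u_x = 2 B
  2·u_t = 4 A t
So the left-hand side equals
  4 A t + 2 B
This must equal f(x, t) = 4 t + 6 identically.
Matching coefficients of the independent functions:
  [constant term]:  2 B = 6
  [t]:  4 A = 4
Solving: A = 1, B = 3.
Check against the point condition:
  u(1, 0) = 3  ⟹  B = 3  ✓
Hence u(x, t) = t^{2} + 3 x.

Answer: u(x, t) = t^{2} + 3 x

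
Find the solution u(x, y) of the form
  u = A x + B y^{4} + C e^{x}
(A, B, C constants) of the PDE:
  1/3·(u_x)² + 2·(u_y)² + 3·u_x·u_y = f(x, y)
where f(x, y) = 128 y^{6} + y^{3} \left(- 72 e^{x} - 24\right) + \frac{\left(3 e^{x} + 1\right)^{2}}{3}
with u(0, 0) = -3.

Answer: u(x, y) = - x + 2 y^{4} - 3 e^{x}

Derivation:
Substitute the ansatz u = A x + B y^{4} + C e^{x} into the left-hand side.
Derivatives of the ansatz:
  u_x = A + C e^{x}
  u_y = 4 B y^{3}
Term by term:
  1/3·(u_x)² = \frac{A^{2}}{3} + \frac{2 A C e^{x}}{3} + \frac{C^{2} e^{2 x}}{3}
  2·(u_y)² = 32 B^{2} y^{6}
  3·u_x·u_y = 12 A B y^{3} + 12 B C y^{3} e^{x}
So the left-hand side equals
  \frac{A^{2}}{3} + 12 A B y^{3} + \frac{2 A C e^{x}}{3} + 32 B^{2} y^{6} + 12 B C y^{3} e^{x} + \frac{C^{2} e^{2 x}}{3}
This must equal f(x, y) identically; expanded, f = 128 y^{6} - 72 y^{3} e^{x} - 24 y^{3} + 3 e^{2 x} + 2 e^{x} + \frac{1}{3}.
Matching coefficients of the independent functions:
  [constant term]:  \frac{A^{2}}{3} = \frac{1}{3}
  [y^{3}]:  12 A B = -24
  [y^{6}]:  32 B^{2} = 128
  [y^{3} e^{x}]:  12 B C = -72
  [e^{x}]:  \frac{2 A C}{3} = 2
  [e^{2 x}]:  \frac{C^{2}}{3} = 3
These equations allow (A, B, C) = (-1, 2, -3) or (1, -2, 3).
Impose the point condition(s):
  u(0, 0) = -3  ⟹  C = -3
Only A = -1, B = 2, C = -3 satisfies everything.
Hence u(x, y) = - x + 2 y^{4} - 3 e^{x}.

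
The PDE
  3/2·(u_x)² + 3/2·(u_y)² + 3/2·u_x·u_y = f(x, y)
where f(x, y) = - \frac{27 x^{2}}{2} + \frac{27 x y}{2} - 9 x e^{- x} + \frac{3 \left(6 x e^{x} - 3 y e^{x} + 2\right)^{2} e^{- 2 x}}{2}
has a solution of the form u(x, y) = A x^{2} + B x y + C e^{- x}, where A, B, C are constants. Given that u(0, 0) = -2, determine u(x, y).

Substitute the ansatz u = A x^{2} + B x y + C e^{- x} into the left-hand side.
Derivatives of the ansatz:
  u_x = 2 A x + B y - C e^{- x}
  u_y = B x
Term by term:
  3/2·(u_x)² = 6 A^{2} x^{2} + 6 A B x y - 6 A C x e^{- x} + \frac{3 B^{2} y^{2}}{2} - 3 B C y e^{- x} + \frac{3 C^{2} e^{- 2 x}}{2}
  3/2·(u_y)² = \frac{3 B^{2} x^{2}}{2}
  3/2·u_x·u_y = 3 A B x^{2} + \frac{3 B^{2} x y}{2} - \frac{3 B C x e^{- x}}{2}
So the left-hand side equals
  6 A^{2} x^{2} + 3 A B x^{2} + 6 A B x y - 6 A C x e^{- x} + \frac{3 B^{2} x^{2}}{2} + \frac{3 B^{2} x y}{2} + \frac{3 B^{2} y^{2}}{2} - \frac{3 B C x e^{- x}}{2} - 3 B C y e^{- x} + \frac{3 C^{2} e^{- 2 x}}{2}
This must equal f(x, y) identically; expanded, f = \frac{81 x^{2}}{2} - \frac{81 x y}{2} + 27 x e^{- x} + \frac{27 y^{2}}{2} - 18 y e^{- x} + 6 e^{- 2 x}.
Matching coefficients of the independent functions:
  [x^{2}]:  6 A^{2} + 3 A B + \frac{3 B^{2}}{2} = \frac{81}{2}
  [y^{2}]:  \frac{3 B^{2}}{2} = \frac{27}{2}
  [x y]:  6 A B + \frac{3 B^{2}}{2} = - \frac{81}{2}
  [x e^{- x}]:  - 6 A C - \frac{3 B C}{2} = 27
  [y e^{- x}]:  - 3 B C = -18
  [e^{- 2 x}]:  \frac{3 C^{2}}{2} = 6
These equations allow (A, B, C) = (-3, 3, 2) or (3, -3, -2).
Impose the point condition(s):
  u(0, 0) = -2  ⟹  C = -2
Only A = 3, B = -3, C = -2 satisfies everything.
Hence u(x, y) = 3 x^{2} - 3 x y - 2 e^{- x}.

Answer: u(x, y) = 3 x^{2} - 3 x y - 2 e^{- x}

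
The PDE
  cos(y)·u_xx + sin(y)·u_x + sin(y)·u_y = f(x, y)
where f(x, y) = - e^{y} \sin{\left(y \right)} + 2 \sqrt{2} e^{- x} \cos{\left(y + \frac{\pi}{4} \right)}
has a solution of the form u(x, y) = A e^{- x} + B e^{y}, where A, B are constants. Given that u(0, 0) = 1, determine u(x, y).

Substitute the ansatz u = A e^{- x} + B e^{y} into the left-hand side.
Derivatives of the ansatz:
  u_xx = A e^{- x}
  u_x = - A e^{- x}
  u_y = B e^{y}
Term by term:
  cos(y)·u_xx = A e^{- x} \cos{\left(y \right)}
  sin(y)·u_x = - A e^{- x} \sin{\left(y \right)}
  sin(y)·u_y = B e^{y} \sin{\left(y \right)}
So the left-hand side equals
  - A e^{- x} \sin{\left(y \right)} + A e^{- x} \cos{\left(y \right)} + B e^{y} \sin{\left(y \right)}
This must equal f(x, y) identically; expanded, f = - e^{y} \sin{\left(y \right)} - 2 e^{- x} \sin{\left(y \right)} + 2 e^{- x} \cos{\left(y \right)}.
Matching coefficients of the independent functions:
  [e^{- x} \sin{\left(y \right)}]:  - A = -2
  [e^{- x} \cos{\left(y \right)}]:  A = 2
  [e^{y} \sin{\left(y \right)}]:  B = -1
Solving: A = 2, B = -1.
Check against the point condition:
  u(0, 0) = 1  ⟹  A + B = 1  ✓
Hence u(x, y) = - e^{y} + 2 e^{- x}.

Answer: u(x, y) = - e^{y} + 2 e^{- x}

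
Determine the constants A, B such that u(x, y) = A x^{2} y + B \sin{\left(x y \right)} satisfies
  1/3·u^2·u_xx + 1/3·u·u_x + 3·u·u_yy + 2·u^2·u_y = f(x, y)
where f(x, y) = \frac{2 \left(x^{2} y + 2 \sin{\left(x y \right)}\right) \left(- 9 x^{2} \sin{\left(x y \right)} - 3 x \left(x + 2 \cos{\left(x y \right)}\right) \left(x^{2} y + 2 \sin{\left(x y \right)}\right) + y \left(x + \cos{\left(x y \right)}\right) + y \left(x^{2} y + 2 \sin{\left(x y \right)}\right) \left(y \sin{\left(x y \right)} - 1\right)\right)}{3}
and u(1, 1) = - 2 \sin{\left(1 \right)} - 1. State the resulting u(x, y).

Substitute the ansatz u = A x^{2} y + B \sin{\left(x y \right)} into the left-hand side.
Derivatives of the ansatz:
  u_xx = 2 A y - B y^{2} \sin{\left(x y \right)}
  u_x = 2 A x y + B y \cos{\left(x y \right)}
  u_yy = - B x^{2} \sin{\left(x y \right)}
  u_y = A x^{2} + B x \cos{\left(x y \right)}
Term by term:
  1/3·u^2·u_xx = \frac{2 A^{3} x^{4} y^{3}}{3} - \frac{A^{2} B x^{4} y^{4} \sin{\left(x y \right)}}{3} + \frac{4 A^{2} B x^{2} y^{2} \sin{\left(x y \right)}}{3} - \frac{2 A B^{2} x^{2} y^{3} \sin^{2}{\left(x y \right)}}{3} + \frac{2 A B^{2} y \sin^{2}{\left(x y \right)}}{3} - \frac{B^{3} y^{2} \sin^{3}{\left(x y \right)}}{3}
  1/3·u·u_x = \frac{2 A^{2} x^{3} y^{2}}{3} + \frac{A B x^{2} y^{2} \cos{\left(x y \right)}}{3} + \frac{2 A B x y \sin{\left(x y \right)}}{3} + \frac{B^{2} y \sin{\left(x y \right)} \cos{\left(x y \right)}}{3}
  3·u·u_yy = - 3 A B x^{4} y \sin{\left(x y \right)} - 3 B^{2} x^{2} \sin^{2}{\left(x y \right)}
  2·u^2·u_y = 2 A^{3} x^{6} y^{2} + 2 A^{2} B x^{5} y^{2} \cos{\left(x y \right)} + 4 A^{2} B x^{4} y \sin{\left(x y \right)} + 4 A B^{2} x^{3} y \sin{\left(x y \right)} \cos{\left(x y \right)} + 2 A B^{2} x^{2} \sin^{2}{\left(x y \right)} + 2 B^{3} x \sin^{2}{\left(x y \right)} \cos{\left(x y \right)}
So the left-hand side equals
  2 A^{3} x^{6} y^{2} + \frac{2 A^{3} x^{4} y^{3}}{3} + 2 A^{2} B x^{5} y^{2} \cos{\left(x y \right)} - \frac{A^{2} B x^{4} y^{4} \sin{\left(x y \right)}}{3} + 4 A^{2} B x^{4} y \sin{\left(x y \right)} + \frac{4 A^{2} B x^{2} y^{2} \sin{\left(x y \right)}}{3} + \frac{2 A^{2} x^{3} y^{2}}{3} + 4 A B^{2} x^{3} y \sin{\left(x y \right)} \cos{\left(x y \right)} - \frac{2 A B^{2} x^{2} y^{3} \sin^{2}{\left(x y \right)}}{3} + 2 A B^{2} x^{2} \sin^{2}{\left(x y \right)} + \frac{2 A B^{2} y \sin^{2}{\left(x y \right)}}{3} - 3 A B x^{4} y \sin{\left(x y \right)} + \frac{A B x^{2} y^{2} \cos{\left(x y \right)}}{3} + \frac{2 A B x y \sin{\left(x y \right)}}{3} + 2 B^{3} x \sin^{2}{\left(x y \right)} \cos{\left(x y \right)} - \frac{B^{3} y^{2} \sin^{3}{\left(x y \right)}}{3} - 3 B^{2} x^{2} \sin^{2}{\left(x y \right)} + \frac{B^{2} y \sin{\left(x y \right)} \cos{\left(x y \right)}}{3}
This must equal f(x, y) identically; expanded, f = - 2 x^{6} y^{2} - 4 x^{5} y^{2} \cos{\left(x y \right)} + \frac{2 x^{4} y^{4} \sin{\left(x y \right)}}{3} - \frac{2 x^{4} y^{3}}{3} - 14 x^{4} y \sin{\left(x y \right)} + \frac{2 x^{3} y^{2}}{3} - 16 x^{3} y \sin{\left(x y \right)} \cos{\left(x y \right)} + \frac{8 x^{2} y^{3} \sin^{2}{\left(x y \right)}}{3} - \frac{8 x^{2} y^{2} \sin{\left(x y \right)}}{3} + \frac{2 x^{2} y^{2} \cos{\left(x y \right)}}{3} - 20 x^{2} \sin^{2}{\left(x y \right)} + \frac{4 x y \sin{\left(x y \right)}}{3} - 16 x \sin^{2}{\left(x y \right)} \cos{\left(x y \right)} + \frac{8 y^{2} \sin^{3}{\left(x y \right)}}{3} - \frac{8 y \sin^{2}{\left(x y \right)}}{3} + \frac{4 y \sin{\left(x y \right)} \cos{\left(x y \right)}}{3}.
Matching coefficients of the independent functions:
(each divided by its leading coefficient; functions giving the same equation are listed together)
  [x^{2} \sin^{2}{\left(x y \right)}]:  A B^{2} - \frac{3 B^{2}}{2} + 10 = 0
  [x^{3} y^{2}]:  A^{2} - 1 = 0
  [x^{4} y^{3}, x^{6} y^{2}]:  A^{3} + 1 = 0
  [y \sin^{2}{\left(x y \right)}, x^{2} y^{3} \sin^{2}{\left(x y \right)}, x^{3} y \sin{\left(x y \right)} \cos{\left(x y \right)}]:  A B^{2} + 4 = 0
  [y^{2} \sin^{3}{\left(x y \right)}, x \sin^{2}{\left(x y \right)} \cos{\left(x y \right)}]:  B^{3} + 8 = 0
  [x y \sin{\left(x y \right)}, x^{2} y^{2} \cos{\left(x y \right)}]:  A B - 2 = 0
  [x^{2} y^{2} \sin{\left(x y \right)}, x^{4} y^{4} \sin{\left(x y \right)}, x^{5} y^{2} \cos{\left(x y \right)}]:  A^{2} B + 2 = 0
  [x^{4} y \sin{\left(x y \right)}]:  A^{2} B - \frac{3 A B}{4} + \frac{7}{2} = 0
  [y \sin{\left(x y \right)} \cos{\left(x y \right)}]:  B^{2} - 4 = 0
Solving: A = -1, B = -2.
Check against the point condition:
  u(1, 1) = - 2 \sin{\left(1 \right)} - 1  ⟹  A + B \sin{\left(1 \right)} = - 2 \sin{\left(1 \right)} - 1  ✓
Hence u(x, y) = - x^{2} y - 2 \sin{\left(x y \right)}.

Answer: u(x, y) = - x^{2} y - 2 \sin{\left(x y \right)}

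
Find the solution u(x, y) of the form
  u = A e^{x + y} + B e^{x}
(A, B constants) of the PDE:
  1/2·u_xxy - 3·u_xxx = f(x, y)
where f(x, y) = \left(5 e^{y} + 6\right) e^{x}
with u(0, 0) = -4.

Substitute the ansatz u = A e^{x + y} + B e^{x} into the left-hand side.
Derivatives of the ansatz:
  u_xxy = A e^{x} e^{y}
  u_xxx = A e^{x} e^{y} + B e^{x}
Term by term:
  1/2·u_xxy = \frac{A e^{x} e^{y}}{2}
  -3·u_xxx = - 3 A e^{x} e^{y} - 3 B e^{x}
So the left-hand side equals
  - \frac{5 A e^{x} e^{y}}{2} - 3 B e^{x}
This must equal f(x, y) identically; expanded, f = 5 e^{x} e^{y} + 6 e^{x}.
Matching coefficients of the independent functions:
  [e^{x} e^{y}]:  - \frac{5 A}{2} = 5
  [e^{x}]:  - 3 B = 6
Solving: A = -2, B = -2.
Check against the point condition:
  u(0, 0) = -4  ⟹  A + B = -4  ✓
Hence u(x, y) = - 2 e^{x} - 2 e^{x + y}.

Answer: u(x, y) = - 2 e^{x} - 2 e^{x + y}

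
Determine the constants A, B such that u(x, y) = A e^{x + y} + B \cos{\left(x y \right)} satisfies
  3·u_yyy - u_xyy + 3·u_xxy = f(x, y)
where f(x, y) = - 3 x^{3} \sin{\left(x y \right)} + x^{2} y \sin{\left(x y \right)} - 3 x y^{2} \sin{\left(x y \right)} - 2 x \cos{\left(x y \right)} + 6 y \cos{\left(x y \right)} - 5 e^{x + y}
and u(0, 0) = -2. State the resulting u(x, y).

Answer: u(x, y) = - e^{x + y} - \cos{\left(x y \right)}

Derivation:
Substitute the ansatz u = A e^{x + y} + B \cos{\left(x y \right)} into the left-hand side.
Derivatives of the ansatz:
  u_yyy = A e^{x} e^{y} + B x^{3} \sin{\left(x y \right)}
  u_xyy = A e^{x} e^{y} + B x^{2} y \sin{\left(x y \right)} - 2 B x \cos{\left(x y \right)}
  u_xxy = A e^{x} e^{y} + B x y^{2} \sin{\left(x y \right)} - 2 B y \cos{\left(x y \right)}
Term by term:
  3·u_yyy = 3 A e^{x} e^{y} + 3 B x^{3} \sin{\left(x y \right)}
  -u_xyy = - A e^{x} e^{y} - B x^{2} y \sin{\left(x y \right)} + 2 B x \cos{\left(x y \right)}
  3·u_xxy = 3 A e^{x} e^{y} + 3 B x y^{2} \sin{\left(x y \right)} - 6 B y \cos{\left(x y \right)}
So the left-hand side equals
  5 A e^{x} e^{y} + 3 B x^{3} \sin{\left(x y \right)} - B x^{2} y \sin{\left(x y \right)} + 3 B x y^{2} \sin{\left(x y \right)} + 2 B x \cos{\left(x y \right)} - 6 B y \cos{\left(x y \right)}
This must equal f(x, y) identically; expanded, f = - 3 x^{3} \sin{\left(x y \right)} + x^{2} y \sin{\left(x y \right)} - 3 x y^{2} \sin{\left(x y \right)} - 2 x \cos{\left(x y \right)} + 6 y \cos{\left(x y \right)} - 5 e^{x} e^{y}.
Matching coefficients of the independent functions:
  [x \cos{\left(x y \right)}]:  2 B = -2
  [x^{3} \sin{\left(x y \right)}, x y^{2} \sin{\left(x y \right)}]:  3 B = -3
  [y \cos{\left(x y \right)}]:  - 6 B = 6
  [e^{x} e^{y}]:  5 A = -5
  [x^{2} y \sin{\left(x y \right)}]:  - B = 1
Solving: A = -1, B = -1.
Check against the point condition:
  u(0, 0) = -2  ⟹  A + B = -2  ✓
Hence u(x, y) = - e^{x + y} - \cos{\left(x y \right)}.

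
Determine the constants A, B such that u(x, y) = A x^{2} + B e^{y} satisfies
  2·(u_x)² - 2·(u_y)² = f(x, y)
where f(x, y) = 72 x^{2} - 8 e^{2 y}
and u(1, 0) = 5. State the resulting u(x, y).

Answer: u(x, y) = 3 x^{2} + 2 e^{y}

Derivation:
Substitute the ansatz u = A x^{2} + B e^{y} into the left-hand side.
Derivatives of the ansatz:
  u_x = 2 A x
  u_y = B e^{y}
Term by term:
  2·(u_x)² = 8 A^{2} x^{2}
  -2·(u_y)² = - 2 B^{2} e^{2 y}
So the left-hand side equals
  8 A^{2} x^{2} - 2 B^{2} e^{2 y}
This must equal f(x, y) = 72 x^{2} - 8 e^{2 y} identically.
Matching coefficients of the independent functions:
  [x^{2}]:  8 A^{2} = 72
  [e^{2 y}]:  - 2 B^{2} = -8
These equations allow (A, B) = (-3, -2) or (-3, 2) or (3, -2) or (3, 2).
Impose the point condition(s):
  u(1, 0) = 5  ⟹  A + B = 5
Only A = 3, B = 2 satisfies everything.
Hence u(x, y) = 3 x^{2} + 2 e^{y}.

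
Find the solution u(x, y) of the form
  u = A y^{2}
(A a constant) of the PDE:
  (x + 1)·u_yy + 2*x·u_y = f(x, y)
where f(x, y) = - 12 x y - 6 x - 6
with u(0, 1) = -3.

Substitute the ansatz u = A y^{2} into the left-hand side.
Derivatives of the ansatz:
  u_yy = 2 A
  u_y = 2 A y
Term by term:
  (x + 1)·u_yy = 2 A x + 2 A
  2*x·u_y = 4 A x y
So the left-hand side equals
  4 A x y + 2 A x + 2 A
This must equal f(x, y) = - 12 x y - 6 x - 6 identically.
Matching coefficients of the independent functions:
  [constant term, x]:  2 A = -6
  [x y]:  4 A = -12
Solving: A = -3.
Check against the point condition:
  u(0, 1) = -3  ⟹  A = -3  ✓
Hence u(x, y) = - 3 y^{2}.

Answer: u(x, y) = - 3 y^{2}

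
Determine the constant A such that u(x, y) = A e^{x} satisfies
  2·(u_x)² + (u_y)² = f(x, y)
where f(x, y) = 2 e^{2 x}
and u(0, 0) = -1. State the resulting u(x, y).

Answer: u(x, y) = - e^{x}

Derivation:
Substitute the ansatz u = A e^{x} into the left-hand side.
Derivatives of the ansatz:
  u_x = A e^{x}
  u_y = 0
Term by term:
  2·(u_x)² = 2 A^{2} e^{2 x}
  (u_y)² = 0
So the left-hand side equals
  2 A^{2} e^{2 x}
This must equal f(x, y) = 2 e^{2 x} identically.
Matching coefficients of the independent functions:
  [e^{2 x}]:  2 A^{2} = 2
These equations allow (A) = (-1) or (1).
Impose the point condition(s):
  u(0, 0) = -1  ⟹  A = -1
Only A = -1 satisfies everything.
Hence u(x, y) = - e^{x}.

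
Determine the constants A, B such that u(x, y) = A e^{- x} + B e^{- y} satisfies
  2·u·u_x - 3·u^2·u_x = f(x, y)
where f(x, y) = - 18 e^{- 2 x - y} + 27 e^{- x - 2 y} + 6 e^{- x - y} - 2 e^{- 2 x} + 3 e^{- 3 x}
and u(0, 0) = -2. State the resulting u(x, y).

Substitute the ansatz u = A e^{- x} + B e^{- y} into the left-hand side.
Derivatives of the ansatz:
  u_x = - A e^{- x}
Term by term:
  2·u·u_x = - 2 A^{2} e^{- 2 x} - 2 A B e^{- x} e^{- y}
  -3·u^2·u_x = 3 A^{3} e^{- 3 x} + 6 A^{2} B e^{- 2 x} e^{- y} + 3 A B^{2} e^{- x} e^{- 2 y}
So the left-hand side equals
  3 A^{3} e^{- 3 x} + 6 A^{2} B e^{- 2 x} e^{- y} - 2 A^{2} e^{- 2 x} + 3 A B^{2} e^{- x} e^{- 2 y} - 2 A B e^{- x} e^{- y}
This must equal f(x, y) identically; expanded, f = 6 e^{- x} e^{- y} + 27 e^{- x} e^{- 2 y} - 2 e^{- 2 x} - 18 e^{- 2 x} e^{- y} + 3 e^{- 3 x}.
Matching coefficients of the independent functions:
  [e^{- 2 x} e^{- y}]:  6 A^{2} B = -18
  [e^{- x} e^{- 2 y}]:  3 A B^{2} = 27
  [e^{- x} e^{- y}]:  - 2 A B = 6
  [e^{- 3 x}]:  3 A^{3} = 3
  [e^{- 2 x}]:  - 2 A^{2} = -2
Solving: A = 1, B = -3.
Check against the point condition:
  u(0, 0) = -2  ⟹  A + B = -2  ✓
Hence u(x, y) = - 3 e^{- y} + e^{- x}.

Answer: u(x, y) = - 3 e^{- y} + e^{- x}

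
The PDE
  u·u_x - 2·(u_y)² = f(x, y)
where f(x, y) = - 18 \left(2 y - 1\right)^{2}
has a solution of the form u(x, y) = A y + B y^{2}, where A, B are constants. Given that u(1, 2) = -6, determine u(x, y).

Answer: u(x, y) = - 3 y^{2} + 3 y

Derivation:
Substitute the ansatz u = A y + B y^{2} into the left-hand side.
Derivatives of the ansatz:
  u_x = 0
  u_y = A + 2 B y
Term by term:
  u·u_x = 0
  -2·(u_y)² = - 2 A^{2} - 8 A B y - 8 B^{2} y^{2}
So the left-hand side equals
  - 2 A^{2} - 8 A B y - 8 B^{2} y^{2}
This must equal f(x, y) identically; expanded, f = - 72 y^{2} + 72 y - 18.
Matching coefficients of the independent functions:
  [constant term]:  - 2 A^{2} = -18
  [y]:  - 8 A B = 72
  [y^{2}]:  - 8 B^{2} = -72
These equations allow (A, B) = (-3, 3) or (3, -3).
Impose the point condition(s):
  u(1, 2) = -6  ⟹  2 A + 4 B = -6
Only A = 3, B = -3 satisfies everything.
Hence u(x, y) = - 3 y^{2} + 3 y.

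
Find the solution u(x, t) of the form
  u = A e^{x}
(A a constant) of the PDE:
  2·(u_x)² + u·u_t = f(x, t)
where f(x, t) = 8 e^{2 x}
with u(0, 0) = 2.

Substitute the ansatz u = A e^{x} into the left-hand side.
Derivatives of the ansatz:
  u_x = A e^{x}
  u_t = 0
Term by term:
  2·(u_x)² = 2 A^{2} e^{2 x}
  u·u_t = 0
So the left-hand side equals
  2 A^{2} e^{2 x}
This must equal f(x, t) = 8 e^{2 x} identically.
Matching coefficients of the independent functions:
  [e^{2 x}]:  2 A^{2} = 8
These equations allow (A) = (-2) or (2).
Impose the point condition(s):
  u(0, 0) = 2  ⟹  A = 2
Only A = 2 satisfies everything.
Hence u(x, t) = 2 e^{x}.

Answer: u(x, t) = 2 e^{x}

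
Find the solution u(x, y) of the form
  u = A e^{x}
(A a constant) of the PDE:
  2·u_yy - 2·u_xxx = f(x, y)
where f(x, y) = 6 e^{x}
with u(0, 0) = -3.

Answer: u(x, y) = - 3 e^{x}

Derivation:
Substitute the ansatz u = A e^{x} into the left-hand side.
Derivatives of the ansatz:
  u_yy = 0
  u_xxx = A e^{x}
Term by term:
  2·u_yy = 0
  -2·u_xxx = - 2 A e^{x}
So the left-hand side equals
  - 2 A e^{x}
This must equal f(x, y) = 6 e^{x} identically.
Matching coefficients of the independent functions:
  [e^{x}]:  - 2 A = 6
Solving: A = -3.
Check against the point condition:
  u(0, 0) = -3  ⟹  A = -3  ✓
Hence u(x, y) = - 3 e^{x}.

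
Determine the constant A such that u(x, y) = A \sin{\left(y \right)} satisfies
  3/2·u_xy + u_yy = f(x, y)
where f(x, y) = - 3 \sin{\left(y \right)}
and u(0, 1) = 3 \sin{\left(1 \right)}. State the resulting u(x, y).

Substitute the ansatz u = A \sin{\left(y \right)} into the left-hand side.
Derivatives of the ansatz:
  u_xy = 0
  u_yy = - A \sin{\left(y \right)}
Term by term:
  3/2·u_xy = 0
  u_yy = - A \sin{\left(y \right)}
So the left-hand side equals
  - A \sin{\left(y \right)}
This must equal f(x, y) = - 3 \sin{\left(y \right)} identically.
Matching coefficients of the independent functions:
  [\sin{\left(y \right)}]:  - A = -3
Solving: A = 3.
Check against the point condition:
  u(0, 1) = 3 \sin{\left(1 \right)}  ⟹  A \sin{\left(1 \right)} = 3 \sin{\left(1 \right)}  ✓
Hence u(x, y) = 3 \sin{\left(y \right)}.

Answer: u(x, y) = 3 \sin{\left(y \right)}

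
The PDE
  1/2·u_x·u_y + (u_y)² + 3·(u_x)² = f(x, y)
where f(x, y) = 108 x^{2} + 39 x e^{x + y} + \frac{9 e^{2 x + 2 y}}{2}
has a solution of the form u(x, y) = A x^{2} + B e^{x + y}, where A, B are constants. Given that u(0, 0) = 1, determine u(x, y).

Substitute the ansatz u = A x^{2} + B e^{x + y} into the left-hand side.
Derivatives of the ansatz:
  u_x = 2 A x + B e^{x} e^{y}
  u_y = B e^{x} e^{y}
Term by term:
  1/2·u_x·u_y = A B x e^{x} e^{y} + \frac{B^{2} e^{2 x} e^{2 y}}{2}
  (u_y)² = B^{2} e^{2 x} e^{2 y}
  3·(u_x)² = 12 A^{2} x^{2} + 12 A B x e^{x} e^{y} + 3 B^{2} e^{2 x} e^{2 y}
So the left-hand side equals
  12 A^{2} x^{2} + 13 A B x e^{x} e^{y} + \frac{9 B^{2} e^{2 x} e^{2 y}}{2}
This must equal f(x, y) identically; expanded, f = 108 x^{2} + 39 x e^{x} e^{y} + \frac{9 e^{2 x} e^{2 y}}{2}.
Matching coefficients of the independent functions:
  [x^{2}]:  12 A^{2} = 108
  [e^{2 x} e^{2 y}]:  \frac{9 B^{2}}{2} = \frac{9}{2}
  [x e^{x} e^{y}]:  13 A B = 39
These equations allow (A, B) = (-3, -1) or (3, 1).
Impose the point condition(s):
  u(0, 0) = 1  ⟹  B = 1
Only A = 3, B = 1 satisfies everything.
Hence u(x, y) = 3 x^{2} + e^{x + y}.

Answer: u(x, y) = 3 x^{2} + e^{x + y}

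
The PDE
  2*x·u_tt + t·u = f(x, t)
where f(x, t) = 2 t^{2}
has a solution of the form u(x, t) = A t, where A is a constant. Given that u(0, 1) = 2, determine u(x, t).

Substitute the ansatz u = A t into the left-hand side.
Derivatives of the ansatz:
  u_tt = 0
Term by term:
  2*x·u_tt = 0
  t·u = A t^{2}
So the left-hand side equals
  A t^{2}
This must equal f(x, t) = 2 t^{2} identically.
Matching coefficients of the independent functions:
  [t^{2}]:  A = 2
Solving: A = 2.
Check against the point condition:
  u(0, 1) = 2  ⟹  A = 2  ✓
Hence u(x, t) = 2 t.

Answer: u(x, t) = 2 t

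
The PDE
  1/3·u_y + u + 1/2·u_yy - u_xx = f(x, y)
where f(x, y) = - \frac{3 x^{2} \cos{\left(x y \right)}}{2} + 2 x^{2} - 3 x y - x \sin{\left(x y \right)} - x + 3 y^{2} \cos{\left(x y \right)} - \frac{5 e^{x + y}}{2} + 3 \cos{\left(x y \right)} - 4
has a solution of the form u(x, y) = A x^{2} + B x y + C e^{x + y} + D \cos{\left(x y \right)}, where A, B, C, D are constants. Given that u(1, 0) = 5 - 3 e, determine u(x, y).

Substitute the ansatz u = A x^{2} + B x y + C e^{x + y} + D \cos{\left(x y \right)} into the left-hand side.
Derivatives of the ansatz:
  u_y = B x + C e^{x} e^{y} - D x \sin{\left(x y \right)}
  u_yy = C e^{x} e^{y} - D x^{2} \cos{\left(x y \right)}
  u_xx = 2 A + C e^{x} e^{y} - D y^{2} \cos{\left(x y \right)}
Term by term:
  1/3·u_y = \frac{B x}{3} + \frac{C e^{x} e^{y}}{3} - \frac{D x \sin{\left(x y \right)}}{3}
  u = A x^{2} + B x y + C e^{x} e^{y} + D \cos{\left(x y \right)}
  1/2·u_yy = \frac{C e^{x} e^{y}}{2} - \frac{D x^{2} \cos{\left(x y \right)}}{2}
  -u_xx = - 2 A - C e^{x} e^{y} + D y^{2} \cos{\left(x y \right)}
So the left-hand side equals
  A x^{2} - 2 A + B x y + \frac{B x}{3} + \frac{5 C e^{x} e^{y}}{6} - \frac{D x^{2} \cos{\left(x y \right)}}{2} - \frac{D x \sin{\left(x y \right)}}{3} + D y^{2} \cos{\left(x y \right)} + D \cos{\left(x y \right)}
This must equal f(x, y) identically; expanded, f = - \frac{3 x^{2} \cos{\left(x y \right)}}{2} + 2 x^{2} - 3 x y - x \sin{\left(x y \right)} - x + 3 y^{2} \cos{\left(x y \right)} - \frac{5 e^{x} e^{y}}{2} + 3 \cos{\left(x y \right)} - 4.
Matching coefficients of the independent functions:
  [constant term]:  - 2 A = -4
  [x]:  \frac{B}{3} = -1
  [x^{2}]:  A = 2
  [x y]:  B = -3
  [x \sin{\left(x y \right)}]:  - \frac{D}{3} = -1
  [x^{2} \cos{\left(x y \right)}]:  - \frac{D}{2} = - \frac{3}{2}
  [y^{2} \cos{\left(x y \right)}, \cos{\left(x y \right)}]:  D = 3
  [e^{x} e^{y}]:  \frac{5 C}{6} = - \frac{5}{2}
Solving: A = 2, B = -3, C = -3, D = 3.
Check against the point condition:
  u(1, 0) = 5 - 3 e  ⟹  A + e C + D = 5 - 3 e  ✓
Hence u(x, y) = 2 x^{2} - 3 x y - 3 e^{x + y} + 3 \cos{\left(x y \right)}.

Answer: u(x, y) = 2 x^{2} - 3 x y - 3 e^{x + y} + 3 \cos{\left(x y \right)}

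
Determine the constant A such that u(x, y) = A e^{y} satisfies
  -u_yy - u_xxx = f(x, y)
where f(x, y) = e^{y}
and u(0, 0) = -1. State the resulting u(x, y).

Substitute the ansatz u = A e^{y} into the left-hand side.
Derivatives of the ansatz:
  u_yy = A e^{y}
  u_xxx = 0
Term by term:
  -u_yy = - A e^{y}
  -u_xxx = 0
So the left-hand side equals
  - A e^{y}
This must equal f(x, y) = e^{y} identically.
Matching coefficients of the independent functions:
  [e^{y}]:  - A = 1
Solving: A = -1.
Check against the point condition:
  u(0, 0) = -1  ⟹  A = -1  ✓
Hence u(x, y) = - e^{y}.

Answer: u(x, y) = - e^{y}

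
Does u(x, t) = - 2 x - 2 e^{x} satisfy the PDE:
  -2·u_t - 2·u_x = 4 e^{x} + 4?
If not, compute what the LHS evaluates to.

Answer: Yes

Derivation:
Evaluate each term of the left-hand side for u = - 2 x - 2 e^{x}.
Derivatives:
  u_t = 0
  u_x = - 2 e^{x} - 2
Terms:
  -2·u_t = 0
  -2·u_x = 4 e^{x} + 4
Sum: LHS = 4 e^{x} + 4
This is exactly the given right-hand side, so u is a solution.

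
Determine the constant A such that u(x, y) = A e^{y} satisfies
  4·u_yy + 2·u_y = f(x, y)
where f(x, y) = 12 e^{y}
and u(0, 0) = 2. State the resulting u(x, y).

Substitute the ansatz u = A e^{y} into the left-hand side.
Derivatives of the ansatz:
  u_yy = A e^{y}
  u_y = A e^{y}
Term by term:
  4·u_yy = 4 A e^{y}
  2·u_y = 2 A e^{y}
So the left-hand side equals
  6 A e^{y}
This must equal f(x, y) = 12 e^{y} identically.
Matching coefficients of the independent functions:
  [e^{y}]:  6 A = 12
Solving: A = 2.
Check against the point condition:
  u(0, 0) = 2  ⟹  A = 2  ✓
Hence u(x, y) = 2 e^{y}.

Answer: u(x, y) = 2 e^{y}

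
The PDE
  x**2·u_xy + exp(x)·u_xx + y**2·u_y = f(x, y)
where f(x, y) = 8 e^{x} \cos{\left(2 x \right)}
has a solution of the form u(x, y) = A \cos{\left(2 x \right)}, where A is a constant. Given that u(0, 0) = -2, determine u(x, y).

Substitute the ansatz u = A \cos{\left(2 x \right)} into the left-hand side.
Derivatives of the ansatz:
  u_xy = 0
  u_xx = - 4 A \cos{\left(2 x \right)}
  u_y = 0
Term by term:
  x**2·u_xy = 0
  exp(x)·u_xx = - 4 A e^{x} \cos{\left(2 x \right)}
  y**2·u_y = 0
So the left-hand side equals
  - 4 A e^{x} \cos{\left(2 x \right)}
This must equal f(x, y) = 8 e^{x} \cos{\left(2 x \right)} identically.
Matching coefficients of the independent functions:
  [e^{x} \cos{\left(2 x \right)}]:  - 4 A = 8
Solving: A = -2.
Check against the point condition:
  u(0, 0) = -2  ⟹  A = -2  ✓
Hence u(x, y) = - 2 \cos{\left(2 x \right)}.

Answer: u(x, y) = - 2 \cos{\left(2 x \right)}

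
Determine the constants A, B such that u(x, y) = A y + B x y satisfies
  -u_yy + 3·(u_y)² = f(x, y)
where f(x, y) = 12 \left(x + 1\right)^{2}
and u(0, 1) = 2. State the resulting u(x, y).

Answer: u(x, y) = 2 x y + 2 y

Derivation:
Substitute the ansatz u = A y + B x y into the left-hand side.
Derivatives of the ansatz:
  u_yy = 0
  u_y = A + B x
Term by term:
  -u_yy = 0
  3·(u_y)² = 3 A^{2} + 6 A B x + 3 B^{2} x^{2}
So the left-hand side equals
  3 A^{2} + 6 A B x + 3 B^{2} x^{2}
This must equal f(x, y) identically; expanded, f = 12 x^{2} + 24 x + 12.
Matching coefficients of the independent functions:
  [constant term]:  3 A^{2} = 12
  [x]:  6 A B = 24
  [x^{2}]:  3 B^{2} = 12
These equations allow (A, B) = (-2, -2) or (2, 2).
Impose the point condition(s):
  u(0, 1) = 2  ⟹  A = 2
Only A = 2, B = 2 satisfies everything.
Hence u(x, y) = 2 x y + 2 y.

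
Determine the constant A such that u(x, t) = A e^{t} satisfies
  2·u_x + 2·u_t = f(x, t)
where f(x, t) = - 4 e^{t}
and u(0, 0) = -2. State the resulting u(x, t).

Answer: u(x, t) = - 2 e^{t}

Derivation:
Substitute the ansatz u = A e^{t} into the left-hand side.
Derivatives of the ansatz:
  u_x = 0
  u_t = A e^{t}
Term by term:
  2·u_x = 0
  2·u_t = 2 A e^{t}
So the left-hand side equals
  2 A e^{t}
This must equal f(x, t) = - 4 e^{t} identically.
Matching coefficients of the independent functions:
  [e^{t}]:  2 A = -4
Solving: A = -2.
Check against the point condition:
  u(0, 0) = -2  ⟹  A = -2  ✓
Hence u(x, t) = - 2 e^{t}.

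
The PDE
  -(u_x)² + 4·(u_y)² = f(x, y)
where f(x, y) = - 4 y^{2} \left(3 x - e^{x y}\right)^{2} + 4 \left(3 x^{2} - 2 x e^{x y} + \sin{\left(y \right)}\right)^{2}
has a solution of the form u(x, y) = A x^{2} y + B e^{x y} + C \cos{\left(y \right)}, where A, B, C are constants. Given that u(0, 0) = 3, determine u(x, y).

Substitute the ansatz u = A x^{2} y + B e^{x y} + C \cos{\left(y \right)} into the left-hand side.
Derivatives of the ansatz:
  u_x = 2 A x y + B y e^{x y}
  u_y = A x^{2} + B x e^{x y} - C \sin{\left(y \right)}
Term by term:
  -(u_x)² = - 4 A^{2} x^{2} y^{2} - 4 A B x y^{2} e^{x y} - B^{2} y^{2} e^{2 x y}
  4·(u_y)² = 4 A^{2} x^{4} + 8 A B x^{3} e^{x y} - 8 A C x^{2} \sin{\left(y \right)} + 4 B^{2} x^{2} e^{2 x y} - 8 B C x e^{x y} \sin{\left(y \right)} + 4 C^{2} \sin^{2}{\left(y \right)}
So the left-hand side equals
  4 A^{2} x^{4} - 4 A^{2} x^{2} y^{2} + 8 A B x^{3} e^{x y} - 4 A B x y^{2} e^{x y} - 8 A C x^{2} \sin{\left(y \right)} + 4 B^{2} x^{2} e^{2 x y} - B^{2} y^{2} e^{2 x y} - 8 B C x e^{x y} \sin{\left(y \right)} + 4 C^{2} \sin^{2}{\left(y \right)}
This must equal f(x, y) identically; expanded, f = 36 x^{4} - 48 x^{3} e^{x y} - 36 x^{2} y^{2} + 16 x^{2} e^{2 x y} + 24 x^{2} \sin{\left(y \right)} + 24 x y^{2} e^{x y} - 16 x e^{x y} \sin{\left(y \right)} - 4 y^{2} e^{2 x y} + 4 \sin^{2}{\left(y \right)}.
Matching coefficients of the independent functions:
  [x^{4}]:  4 A^{2} = 36
  [x^{2} y^{2}]:  - 4 A^{2} = -36
  [x^{2} e^{2 x y}]:  4 B^{2} = 16
  [x^{2} \sin{\left(y \right)}]:  - 8 A C = 24
  [x^{3} e^{x y}]:  8 A B = -48
  [y^{2} e^{2 x y}]:  - B^{2} = -4
  [x y^{2} e^{x y}]:  - 4 A B = 24
  [x e^{x y} \sin{\left(y \right)}]:  - 8 B C = -16
  [\sin^{2}{\left(y \right)}]:  4 C^{2} = 4
These equations allow (A, B, C) = (-3, 2, 1) or (3, -2, -1).
Impose the point condition(s):
  u(0, 0) = 3  ⟹  B + C = 3
Only A = -3, B = 2, C = 1 satisfies everything.
Hence u(x, y) = - 3 x^{2} y + 2 e^{x y} + \cos{\left(y \right)}.

Answer: u(x, y) = - 3 x^{2} y + 2 e^{x y} + \cos{\left(y \right)}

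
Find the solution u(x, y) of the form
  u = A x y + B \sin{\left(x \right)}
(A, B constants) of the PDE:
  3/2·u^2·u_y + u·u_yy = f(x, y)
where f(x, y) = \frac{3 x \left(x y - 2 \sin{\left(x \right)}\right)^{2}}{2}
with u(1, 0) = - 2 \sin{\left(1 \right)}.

Substitute the ansatz u = A x y + B \sin{\left(x \right)} into the left-hand side.
Derivatives of the ansatz:
  u_y = A x
  u_yy = 0
Term by term:
  3/2·u^2·u_y = \frac{3 A^{3} x^{3} y^{2}}{2} + 3 A^{2} B x^{2} y \sin{\left(x \right)} + \frac{3 A B^{2} x \sin^{2}{\left(x \right)}}{2}
  u·u_yy = 0
So the left-hand side equals
  \frac{3 A^{3} x^{3} y^{2}}{2} + 3 A^{2} B x^{2} y \sin{\left(x \right)} + \frac{3 A B^{2} x \sin^{2}{\left(x \right)}}{2}
This must equal f(x, y) identically; expanded, f = \frac{3 x^{3} y^{2}}{2} - 6 x^{2} y \sin{\left(x \right)} + 6 x \sin^{2}{\left(x \right)}.
Matching coefficients of the independent functions:
  [x \sin^{2}{\left(x \right)}]:  \frac{3 A B^{2}}{2} = 6
  [x^{3} y^{2}]:  \frac{3 A^{3}}{2} = \frac{3}{2}
  [x^{2} y \sin{\left(x \right)}]:  3 A^{2} B = -6
Solving: A = 1, B = -2.
Check against the point condition:
  u(1, 0) = - 2 \sin{\left(1 \right)}  ⟹  B \sin{\left(1 \right)} = - 2 \sin{\left(1 \right)}  ✓
Hence u(x, y) = x y - 2 \sin{\left(x \right)}.

Answer: u(x, y) = x y - 2 \sin{\left(x \right)}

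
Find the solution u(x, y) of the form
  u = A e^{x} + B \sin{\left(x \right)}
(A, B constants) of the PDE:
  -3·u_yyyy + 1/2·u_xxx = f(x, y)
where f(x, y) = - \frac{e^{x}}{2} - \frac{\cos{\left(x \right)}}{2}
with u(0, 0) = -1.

Substitute the ansatz u = A e^{x} + B \sin{\left(x \right)} into the left-hand side.
Derivatives of the ansatz:
  u_yyyy = 0
  u_xxx = A e^{x} - B \cos{\left(x \right)}
Term by term:
  -3·u_yyyy = 0
  1/2·u_xxx = \frac{A e^{x}}{2} - \frac{B \cos{\left(x \right)}}{2}
So the left-hand side equals
  \frac{A e^{x}}{2} - \frac{B \cos{\left(x \right)}}{2}
This must equal f(x, y) = - \frac{e^{x}}{2} - \frac{\cos{\left(x \right)}}{2} identically.
Matching coefficients of the independent functions:
  [e^{x}]:  \frac{A}{2} = - \frac{1}{2}
  [\cos{\left(x \right)}]:  - \frac{B}{2} = - \frac{1}{2}
Solving: A = -1, B = 1.
Check against the point condition:
  u(0, 0) = -1  ⟹  A = -1  ✓
Hence u(x, y) = - e^{x} + \sin{\left(x \right)}.

Answer: u(x, y) = - e^{x} + \sin{\left(x \right)}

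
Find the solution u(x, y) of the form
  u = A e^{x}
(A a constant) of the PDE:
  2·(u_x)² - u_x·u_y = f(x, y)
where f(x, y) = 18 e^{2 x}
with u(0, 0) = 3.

Substitute the ansatz u = A e^{x} into the left-hand side.
Derivatives of the ansatz:
  u_x = A e^{x}
  u_y = 0
Term by term:
  2·(u_x)² = 2 A^{2} e^{2 x}
  -u_x·u_y = 0
So the left-hand side equals
  2 A^{2} e^{2 x}
This must equal f(x, y) = 18 e^{2 x} identically.
Matching coefficients of the independent functions:
  [e^{2 x}]:  2 A^{2} = 18
These equations allow (A) = (-3) or (3).
Impose the point condition(s):
  u(0, 0) = 3  ⟹  A = 3
Only A = 3 satisfies everything.
Hence u(x, y) = 3 e^{x}.

Answer: u(x, y) = 3 e^{x}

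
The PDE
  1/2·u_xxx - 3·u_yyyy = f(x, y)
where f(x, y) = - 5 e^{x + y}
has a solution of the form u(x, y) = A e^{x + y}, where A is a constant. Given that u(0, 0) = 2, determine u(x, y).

Substitute the ansatz u = A e^{x + y} into the left-hand side.
Derivatives of the ansatz:
  u_xxx = A e^{x} e^{y}
  u_yyyy = A e^{x} e^{y}
Term by term:
  1/2·u_xxx = \frac{A e^{x} e^{y}}{2}
  -3·u_yyyy = - 3 A e^{x} e^{y}
So the left-hand side equals
  - \frac{5 A e^{x} e^{y}}{2}
This must equal f(x, y) identically; expanded, f = - 5 e^{x} e^{y}.
Matching coefficients of the independent functions:
  [e^{x} e^{y}]:  - \frac{5 A}{2} = -5
Solving: A = 2.
Check against the point condition:
  u(0, 0) = 2  ⟹  A = 2  ✓
Hence u(x, y) = 2 e^{x + y}.

Answer: u(x, y) = 2 e^{x + y}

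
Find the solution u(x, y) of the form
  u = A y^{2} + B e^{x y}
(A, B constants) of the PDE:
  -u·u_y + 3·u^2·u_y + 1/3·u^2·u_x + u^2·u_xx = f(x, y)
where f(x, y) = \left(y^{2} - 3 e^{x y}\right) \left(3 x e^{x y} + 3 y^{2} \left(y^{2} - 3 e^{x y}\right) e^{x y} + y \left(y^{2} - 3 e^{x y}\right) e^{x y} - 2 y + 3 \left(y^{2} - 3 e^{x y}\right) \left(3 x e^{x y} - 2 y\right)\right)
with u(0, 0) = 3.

Substitute the ansatz u = A y^{2} + B e^{x y} into the left-hand side.
Derivatives of the ansatz:
  u_y = 2 A y + B x e^{x y}
  u_x = B y e^{x y}
  u_xx = B y^{2} e^{x y}
Term by term:
  -u·u_y = - 2 A^{2} y^{3} - A B x y^{2} e^{x y} - 2 A B y e^{x y} - B^{2} x e^{2 x y}
  3·u^2·u_y = 6 A^{3} y^{5} + 3 A^{2} B x y^{4} e^{x y} + 12 A^{2} B y^{3} e^{x y} + 6 A B^{2} x y^{2} e^{2 x y} + 6 A B^{2} y e^{2 x y} + 3 B^{3} x e^{3 x y}
  1/3·u^2·u_x = \frac{A^{2} B y^{5} e^{x y}}{3} + \frac{2 A B^{2} y^{3} e^{2 x y}}{3} + \frac{B^{3} y e^{3 x y}}{3}
  u^2·u_xx = A^{2} B y^{6} e^{x y} + 2 A B^{2} y^{4} e^{2 x y} + B^{3} y^{2} e^{3 x y}
So the left-hand side equals
  6 A^{3} y^{5} + 3 A^{2} B x y^{4} e^{x y} + A^{2} B y^{6} e^{x y} + \frac{A^{2} B y^{5} e^{x y}}{3} + 12 A^{2} B y^{3} e^{x y} - 2 A^{2} y^{3} + 6 A B^{2} x y^{2} e^{2 x y} + 2 A B^{2} y^{4} e^{2 x y} + \frac{2 A B^{2} y^{3} e^{2 x y}}{3} + 6 A B^{2} y e^{2 x y} - A B x y^{2} e^{x y} - 2 A B y e^{x y} + 3 B^{3} x e^{3 x y} + B^{3} y^{2} e^{3 x y} + \frac{B^{3} y e^{3 x y}}{3} - B^{2} x e^{2 x y}
This must equal f(x, y) identically; expanded, f = 9 x y^{4} e^{x y} - 54 x y^{2} e^{2 x y} + 3 x y^{2} e^{x y} + 81 x e^{3 x y} - 9 x e^{2 x y} + 3 y^{6} e^{x y} + y^{5} e^{x y} - 6 y^{5} - 18 y^{4} e^{2 x y} - 6 y^{3} e^{2 x y} + 36 y^{3} e^{x y} - 2 y^{3} + 27 y^{2} e^{3 x y} + 9 y e^{3 x y} - 54 y e^{2 x y} + 6 y e^{x y}.
Matching coefficients of the independent functions:
(each divided by its leading coefficient; functions giving the same equation are listed together)
  [y^{3}]:  A^{2} - 1 = 0
  [y^{5}]:  A^{3} + 1 = 0
  [x e^{2 x y}]:  B^{2} - 9 = 0
  [x e^{3 x y}, y e^{3 x y}, y^{2} e^{3 x y}]:  B^{3} - 27 = 0
  [y e^{x y}, x y^{2} e^{x y}]:  A B + 3 = 0
  [y e^{2 x y}, y^{3} e^{2 x y}, y^{4} e^{2 x y}, …]:  A B^{2} + 9 = 0
  [y^{3} e^{x y}, y^{5} e^{x y}, y^{6} e^{x y}, …]:  A^{2} B - 3 = 0
Solving: A = -1, B = 3.
Check against the point condition:
  u(0, 0) = 3  ⟹  B = 3  ✓
Hence u(x, y) = - y^{2} + 3 e^{x y}.

Answer: u(x, y) = - y^{2} + 3 e^{x y}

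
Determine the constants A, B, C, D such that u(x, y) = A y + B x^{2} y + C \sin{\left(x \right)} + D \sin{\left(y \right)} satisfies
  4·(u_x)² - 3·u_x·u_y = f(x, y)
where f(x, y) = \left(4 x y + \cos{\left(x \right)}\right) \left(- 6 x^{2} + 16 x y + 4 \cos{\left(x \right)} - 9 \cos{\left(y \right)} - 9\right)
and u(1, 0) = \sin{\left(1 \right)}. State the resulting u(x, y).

Substitute the ansatz u = A y + B x^{2} y + C \sin{\left(x \right)} + D \sin{\left(y \right)} into the left-hand side.
Derivatives of the ansatz:
  u_x = 2 B x y + C \cos{\left(x \right)}
  u_y = A + B x^{2} + D \cos{\left(y \right)}
Term by term:
  4·(u_x)² = 16 B^{2} x^{2} y^{2} + 16 B C x y \cos{\left(x \right)} + 4 C^{2} \cos^{2}{\left(x \right)}
  -3·u_x·u_y = - 6 A B x y - 3 A C \cos{\left(x \right)} - 6 B^{2} x^{3} y - 3 B C x^{2} \cos{\left(x \right)} - 6 B D x y \cos{\left(y \right)} - 3 C D \cos{\left(x \right)} \cos{\left(y \right)}
So the left-hand side equals
  - 6 A B x y - 3 A C \cos{\left(x \right)} - 6 B^{2} x^{3} y + 16 B^{2} x^{2} y^{2} - 3 B C x^{2} \cos{\left(x \right)} + 16 B C x y \cos{\left(x \right)} - 6 B D x y \cos{\left(y \right)} + 4 C^{2} \cos^{2}{\left(x \right)} - 3 C D \cos{\left(x \right)} \cos{\left(y \right)}
This must equal f(x, y) identically; expanded, f = - 24 x^{3} y + 64 x^{2} y^{2} - 6 x^{2} \cos{\left(x \right)} + 32 x y \cos{\left(x \right)} - 36 x y \cos{\left(y \right)} - 36 x y + 4 \cos^{2}{\left(x \right)} - 9 \cos{\left(x \right)} \cos{\left(y \right)} - 9 \cos{\left(x \right)}.
Matching coefficients of the independent functions:
  [x y]:  - 6 A B = -36
  [x^{2} y^{2}]:  16 B^{2} = 64
  [x^{2} \cos{\left(x \right)}]:  - 3 B C = -6
  [x^{3} y]:  - 6 B^{2} = -24
  [\cos{\left(x \right)} \cos{\left(y \right)}]:  - 3 C D = -9
  [x y \cos{\left(x \right)}]:  16 B C = 32
  [x y \cos{\left(y \right)}]:  - 6 B D = -36
  [\cos{\left(x \right)}]:  - 3 A C = -9
  [\cos^{2}{\left(x \right)}]:  4 C^{2} = 4
These equations allow (A, B, C, D) = (-3, -2, -1, -3) or (3, 2, 1, 3).
Impose the point condition(s):
  u(1, 0) = \sin{\left(1 \right)}  ⟹  C \sin{\left(1 \right)} = \sin{\left(1 \right)}
Only A = 3, B = 2, C = 1, D = 3 satisfies everything.
Hence u(x, y) = 2 x^{2} y + 3 y + \sin{\left(x \right)} + 3 \sin{\left(y \right)}.

Answer: u(x, y) = 2 x^{2} y + 3 y + \sin{\left(x \right)} + 3 \sin{\left(y \right)}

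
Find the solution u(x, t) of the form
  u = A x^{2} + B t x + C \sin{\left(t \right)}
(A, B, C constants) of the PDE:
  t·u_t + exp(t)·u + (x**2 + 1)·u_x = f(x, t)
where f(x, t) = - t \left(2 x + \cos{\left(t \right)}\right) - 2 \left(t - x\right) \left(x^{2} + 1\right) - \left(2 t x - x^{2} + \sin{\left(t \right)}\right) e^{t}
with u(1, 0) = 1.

Substitute the ansatz u = A x^{2} + B t x + C \sin{\left(t \right)} into the left-hand side.
Derivatives of the ansatz:
  u_t = B x + C \cos{\left(t \right)}
  u_x = 2 A x + B t
Term by term:
  t·u_t = B t x + C t \cos{\left(t \right)}
  exp(t)·u = A x^{2} e^{t} + B t x e^{t} + C e^{t} \sin{\left(t \right)}
  (x**2 + 1)·u_x = 2 A x^{3} + 2 A x + B t x^{2} + B t
So the left-hand side equals
  2 A x^{3} + A x^{2} e^{t} + 2 A x + B t x^{2} + B t x e^{t} + B t x + B t + C t \cos{\left(t \right)} + C e^{t} \sin{\left(t \right)}
This must equal f(x, t) identically; expanded, f = - 2 t x^{2} - 2 t x e^{t} - 2 t x - t \cos{\left(t \right)} - 2 t + 2 x^{3} + x^{2} e^{t} + 2 x - e^{t} \sin{\left(t \right)}.
Matching coefficients of the independent functions:
  [t, t x, t x^{2}, t x e^{t}]:  B = -2
  [x, x^{3}]:  2 A = 2
  [t \cos{\left(t \right)}, e^{t} \sin{\left(t \right)}]:  C = -1
  [x^{2} e^{t}]:  A = 1
Solving: A = 1, B = -2, C = -1.
Check against the point condition:
  u(1, 0) = 1  ⟹  A = 1  ✓
Hence u(x, t) = - 2 t x + x^{2} - \sin{\left(t \right)}.

Answer: u(x, t) = - 2 t x + x^{2} - \sin{\left(t \right)}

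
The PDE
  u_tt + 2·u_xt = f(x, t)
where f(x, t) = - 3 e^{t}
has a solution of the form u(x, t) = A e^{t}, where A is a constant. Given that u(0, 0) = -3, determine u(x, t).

Substitute the ansatz u = A e^{t} into the left-hand side.
Derivatives of the ansatz:
  u_tt = A e^{t}
  u_xt = 0
Term by term:
  u_tt = A e^{t}
  2·u_xt = 0
So the left-hand side equals
  A e^{t}
This must equal f(x, t) = - 3 e^{t} identically.
Matching coefficients of the independent functions:
  [e^{t}]:  A = -3
Solving: A = -3.
Check against the point condition:
  u(0, 0) = -3  ⟹  A = -3  ✓
Hence u(x, t) = - 3 e^{t}.

Answer: u(x, t) = - 3 e^{t}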